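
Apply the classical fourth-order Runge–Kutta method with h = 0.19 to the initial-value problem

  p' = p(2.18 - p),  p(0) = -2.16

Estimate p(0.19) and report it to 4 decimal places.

-6.4990

RK4: k1 = f(t_n, p_n); k2 = f(t_n + h/2, p_n + (h/2)·k1); k3 = f(t_n + h/2, p_n + (h/2)·k2); k4 = f(t_n + h, p_n + h·k3); p_{n+1} = p_n + (h/6)·(k1 + 2k2 + 2k3 + k4).
t=0.000000, p=-2.160000:
  k1 = f(0.000000, -2.160000) = -9.374400
  k2 = f(0.095000, -3.050568) = -15.956203
  k3 = f(0.095000, -3.675839) = -21.525124
  k4 = f(0.190000, -6.249774) = -52.684177
  p ← -2.160000 + (0.19/6)·(k1 + 2k2 + 2k3 + k4) = -6.499006
p(0.19) ≈ -6.4990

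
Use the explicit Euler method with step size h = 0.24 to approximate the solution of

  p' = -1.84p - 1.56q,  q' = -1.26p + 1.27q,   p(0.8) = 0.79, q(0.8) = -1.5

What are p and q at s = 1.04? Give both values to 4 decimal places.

1.0027, -2.1961

Euler on (p,q): p_{n+1} = p_n + h·p', q_{n+1} = q_n + h·q'.
0.800000: (0.790000, -1.500000); f=(0.886400, -2.900400) → (1.002736, -2.196096)
(p(1.04), q(1.04)) ≈ (1.0027, -2.1961)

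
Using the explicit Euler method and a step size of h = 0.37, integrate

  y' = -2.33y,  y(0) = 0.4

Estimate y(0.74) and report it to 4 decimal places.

0.0076

Euler: y_{n+1} = y_n + h·f(x_n, y_n).
x=0.000000, y=0.400000: f=-0.932000 → y ← 0.400000 + 0.37·(-0.932000) = 0.055160
x=0.370000, y=0.055160: f=-0.128523 → y ← 0.055160 + 0.37·(-0.128523) = 0.007607
y(0.74) ≈ 0.0076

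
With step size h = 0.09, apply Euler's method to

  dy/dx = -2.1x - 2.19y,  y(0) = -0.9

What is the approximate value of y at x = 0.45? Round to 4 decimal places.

Euler: y_{n+1} = y_n + h·f(x_n, y_n).
x=0.000000, y=-0.900000: f=1.971000 → y ← -0.900000 + 0.09·1.971000 = -0.722610
x=0.090000, y=-0.722610: f=1.393516 → y ← -0.722610 + 0.09·1.393516 = -0.597194
x=0.180000, y=-0.597194: f=0.929854 → y ← -0.597194 + 0.09·0.929854 = -0.513507
x=0.270000, y=-0.513507: f=0.557580 → y ← -0.513507 + 0.09·0.557580 = -0.463325
x=0.360000, y=-0.463325: f=0.258681 → y ← -0.463325 + 0.09·0.258681 = -0.440043
y(0.45) ≈ -0.4400

-0.4400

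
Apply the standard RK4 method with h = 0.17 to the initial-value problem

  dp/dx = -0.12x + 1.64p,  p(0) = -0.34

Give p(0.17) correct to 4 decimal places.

-0.4512

RK4: k1 = f(x_n, p_n); k2 = f(x_n + h/2, p_n + (h/2)·k1); k3 = f(x_n + h/2, p_n + (h/2)·k2); k4 = f(x_n + h, p_n + h·k3); p_{n+1} = p_n + (h/6)·(k1 + 2k2 + 2k3 + k4).
x=0.000000, p=-0.340000:
  k1 = f(0.000000, -0.340000) = -0.557600
  k2 = f(0.085000, -0.387396) = -0.645529
  k3 = f(0.085000, -0.394870) = -0.657787
  k4 = f(0.170000, -0.451824) = -0.761391
  p ← -0.340000 + (0.17/6)·(k1 + 2k2 + 2k3 + k4) = -0.451226
p(0.17) ≈ -0.4512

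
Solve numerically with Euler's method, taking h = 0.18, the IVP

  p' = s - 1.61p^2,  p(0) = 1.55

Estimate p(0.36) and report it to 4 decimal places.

0.6749

Euler: p_{n+1} = p_n + h·f(s_n, p_n).
s=0.000000, p=1.550000: f=-3.868025 → p ← 1.550000 + 0.18·(-3.868025) = 0.853755
s=0.180000, p=0.853755: f=-0.993527 → p ← 0.853755 + 0.18·(-0.993527) = 0.674921
p(0.36) ≈ 0.6749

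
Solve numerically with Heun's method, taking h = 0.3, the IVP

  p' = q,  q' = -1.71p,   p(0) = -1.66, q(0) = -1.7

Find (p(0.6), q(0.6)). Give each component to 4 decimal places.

-2.1004, 0.3853

Heun on (p,q): k1 = f(t_n, state_n); k2 = f(t_n + h, state_n + h·k1); state_{n+1} = state_n + (h/2)·(k1 + k2).
0.000000: (-1.660000, -1.700000)
  k1 = (-1.700000, 2.838600)
  predictor → (-2.170000, -0.848420)
  k2 = (-0.848420, 3.710700)
  → (-2.042263, -0.717605)
0.300000: (-2.042263, -0.717605)
  k1 = (-0.717605, 3.492270)
  predictor → (-2.257545, 0.330076)
  k2 = (0.330076, 3.860401)
  → (-2.100392, 0.385296)
(p(0.6), q(0.6)) ≈ (-2.1004, 0.3853)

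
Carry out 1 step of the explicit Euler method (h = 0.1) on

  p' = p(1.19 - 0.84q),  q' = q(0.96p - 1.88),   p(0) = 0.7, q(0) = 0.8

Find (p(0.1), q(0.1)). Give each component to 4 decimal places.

0.7363, 0.7034

Euler on (p,q): p_{n+1} = p_n + h·p', q_{n+1} = q_n + h·q'.
0.000000: (0.700000, 0.800000); f=(0.362600, -0.966400) → (0.736260, 0.703360)
(p(0.1), q(0.1)) ≈ (0.7363, 0.7034)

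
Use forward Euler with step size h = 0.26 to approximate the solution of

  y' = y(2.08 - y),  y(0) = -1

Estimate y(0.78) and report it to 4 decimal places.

Euler: y_{n+1} = y_n + h·f(x_n, y_n).
x=0.000000, y=-1.000000: f=-3.080000 → y ← -1.000000 + 0.26·(-3.080000) = -1.800800
x=0.260000, y=-1.800800: f=-6.988545 → y ← -1.800800 + 0.26·(-6.988545) = -3.617822
x=0.520000, y=-3.617822: f=-20.613702 → y ← -3.617822 + 0.26·(-20.613702) = -8.977384
y(0.78) ≈ -8.9774

-8.9774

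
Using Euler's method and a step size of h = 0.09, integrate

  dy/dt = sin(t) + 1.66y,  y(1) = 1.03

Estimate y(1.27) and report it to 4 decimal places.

Euler: y_{n+1} = y_n + h·f(t_n, y_n).
t=1.000000, y=1.030000: f=2.551271 → y ← 1.030000 + 0.09·2.551271 = 1.259614
t=1.090000, y=1.259614: f=2.977587 → y ← 1.259614 + 0.09·2.977587 = 1.527597
t=1.180000, y=1.527597: f=3.460417 → y ← 1.527597 + 0.09·3.460417 = 1.839035
y(1.27) ≈ 1.8390

1.8390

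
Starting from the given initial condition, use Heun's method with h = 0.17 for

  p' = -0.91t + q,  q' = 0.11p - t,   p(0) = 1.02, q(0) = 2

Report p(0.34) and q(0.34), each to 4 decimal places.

Heun on (p,q): k1 = f(t_n, state_n); k2 = f(t_n + h, state_n + h·k1); state_{n+1} = state_n + (h/2)·(k1 + k2).
0.000000: (1.020000, 2.000000)
  k1 = (2.000000, 0.112200)
  predictor → (1.360000, 2.019074)
  k2 = (1.864374, -0.020400)
  → (1.348472, 2.007803)
0.170000: (1.348472, 2.007803)
  k1 = (1.853103, -0.021668)
  predictor → (1.663499, 2.004119)
  k2 = (1.694719, -0.157015)
  → (1.650037, 1.992615)
(p(0.34), q(0.34)) ≈ (1.6500, 1.9926)

1.6500, 1.9926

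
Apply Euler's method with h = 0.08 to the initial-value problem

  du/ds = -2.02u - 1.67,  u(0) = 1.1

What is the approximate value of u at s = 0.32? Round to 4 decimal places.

0.1252

Euler: u_{n+1} = u_n + h·f(s_n, u_n).
s=0.000000, u=1.100000: f=-3.892000 → u ← 1.100000 + 0.08·(-3.892000) = 0.788640
s=0.080000, u=0.788640: f=-3.263053 → u ← 0.788640 + 0.08·(-3.263053) = 0.527596
s=0.160000, u=0.527596: f=-2.735743 → u ← 0.527596 + 0.08·(-2.735743) = 0.308736
s=0.240000, u=0.308736: f=-2.293647 → u ← 0.308736 + 0.08·(-2.293647) = 0.125245
u(0.32) ≈ 0.1252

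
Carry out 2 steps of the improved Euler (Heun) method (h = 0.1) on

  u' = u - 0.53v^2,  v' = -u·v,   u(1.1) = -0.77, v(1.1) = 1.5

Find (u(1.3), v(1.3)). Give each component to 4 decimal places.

Heun on (u,v): k1 = f(t_n, state_n); k2 = f(t_n + h, state_n + h·k1); state_{n+1} = state_n + (h/2)·(k1 + k2).
1.100000: (-0.770000, 1.500000)
  k1 = (-1.962500, 1.155000)
  predictor → (-0.966250, 1.615500)
  k2 = (-2.349465, 1.560977)
  → (-0.985598, 1.635799)
1.200000: (-0.985598, 1.635799)
  k1 = (-2.403792, 1.612241)
  predictor → (-1.225977, 1.797023)
  k2 = (-2.937502, 2.203110)
  → (-1.252663, 1.826566)
(u(1.3), v(1.3)) ≈ (-1.2527, 1.8266)

-1.2527, 1.8266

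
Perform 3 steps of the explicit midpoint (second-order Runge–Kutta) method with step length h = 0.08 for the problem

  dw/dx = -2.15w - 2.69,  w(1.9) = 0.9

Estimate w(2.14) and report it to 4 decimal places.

0.0366

Midpoint: k1 = f(x_n, w_n); k2 = f(x_n + h/2, w_n + (h/2)·k1); w_{n+1} = w_n + h·k2.
x=1.900000, w=0.900000:
  k1 = f(1.900000, 0.900000) = -4.625000
  k2 = f(1.940000, 0.715000) = -4.227250
  w ← 0.900000 + 0.08·(-4.227250) = 0.561820
x=1.980000, w=0.561820:
  k1 = f(1.980000, 0.561820) = -3.897913
  k2 = f(2.020000, 0.405903) = -3.562692
  w ← 0.561820 + 0.08·(-3.562692) = 0.276805
x=2.060000, w=0.276805:
  k1 = f(2.060000, 0.276805) = -3.285130
  k2 = f(2.100000, 0.145399) = -3.002609
  w ← 0.276805 + 0.08·(-3.002609) = 0.036596
w(2.14) ≈ 0.0366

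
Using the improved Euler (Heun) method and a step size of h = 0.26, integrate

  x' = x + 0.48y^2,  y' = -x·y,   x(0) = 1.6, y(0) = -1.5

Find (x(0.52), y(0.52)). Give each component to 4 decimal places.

3.0453, -0.5044

Heun on (x,y): k1 = f(t_n, state_n); k2 = f(t_n + h, state_n + h·k1); state_{n+1} = state_n + (h/2)·(k1 + k2).
0.000000: (1.600000, -1.500000)
  k1 = (2.680000, 2.400000)
  predictor → (2.296800, -0.876000)
  k2 = (2.665140, 2.011997)
  → (2.294868, -0.926440)
0.260000: (2.294868, -0.926440)
  k1 = (2.706848, 2.126059)
  predictor → (2.998649, -0.373665)
  k2 = (3.065669, 1.120491)
  → (3.045296, -0.504389)
(x(0.52), y(0.52)) ≈ (3.0453, -0.5044)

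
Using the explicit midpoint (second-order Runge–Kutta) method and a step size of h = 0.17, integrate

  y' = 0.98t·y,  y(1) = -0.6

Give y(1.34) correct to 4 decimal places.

-0.8821

Midpoint: k1 = f(t_n, y_n); k2 = f(t_n + h/2, y_n + (h/2)·k1); y_{n+1} = y_n + h·k2.
t=1.000000, y=-0.600000:
  k1 = f(1.000000, -0.600000) = -0.588000
  k2 = f(1.085000, -0.649980) = -0.691124
  y ← -0.600000 + 0.17·(-0.691124) = -0.717491
t=1.170000, y=-0.717491:
  k1 = f(1.170000, -0.717491) = -0.822675
  k2 = f(1.255000, -0.787418) = -0.968446
  y ← -0.717491 + 0.17·(-0.968446) = -0.882127
y(1.34) ≈ -0.8821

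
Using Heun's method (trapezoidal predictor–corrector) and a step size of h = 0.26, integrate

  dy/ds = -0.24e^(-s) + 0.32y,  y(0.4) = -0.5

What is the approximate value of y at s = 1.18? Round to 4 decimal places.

Heun: k1 = f(s_n, y_n); k2 = f(s_n + h, y_n + h·k1); y_{n+1} = y_n + (h/2)·(k1 + k2).
s=0.400000, y=-0.500000:
  k1 = f(0.400000, -0.500000) = -0.320877
  k2 = f(0.660000, -0.583428) = -0.310741
  y ← -0.500000 + (0.26/2)·(-0.320877 + (-0.310741)) = -0.582110
s=0.660000, y=-0.582110:
  k1 = f(0.660000, -0.582110) = -0.310320
  k2 = f(0.920000, -0.662793) = -0.307738
  y ← -0.582110 + (0.26/2)·(-0.310320 + (-0.307738)) = -0.662458
s=0.920000, y=-0.662458:
  k1 = f(0.920000, -0.662458) = -0.307631
  k2 = f(1.180000, -0.742442) = -0.311328
  y ← -0.662458 + (0.26/2)·(-0.307631 + (-0.311328)) = -0.742923
y(1.18) ≈ -0.7429

-0.7429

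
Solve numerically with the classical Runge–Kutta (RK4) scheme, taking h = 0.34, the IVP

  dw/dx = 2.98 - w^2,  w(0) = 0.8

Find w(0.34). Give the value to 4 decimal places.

RK4: k1 = f(x_n, w_n); k2 = f(x_n + h/2, w_n + (h/2)·k1); k3 = f(x_n + h/2, w_n + (h/2)·k2); k4 = f(x_n + h, w_n + h·k3); w_{n+1} = w_n + (h/6)·(k1 + 2k2 + 2k3 + k4).
x=0.000000, w=0.800000:
  k1 = f(0.000000, 0.800000) = 2.340000
  k2 = f(0.170000, 1.197800) = 1.545275
  k3 = f(0.170000, 1.062697) = 1.850676
  k4 = f(0.340000, 1.429230) = 0.937302
  w ← 0.800000 + (0.34/6)·(k1 + 2k2 + 2k3 + k4) = 1.370588
w(0.34) ≈ 1.3706

1.3706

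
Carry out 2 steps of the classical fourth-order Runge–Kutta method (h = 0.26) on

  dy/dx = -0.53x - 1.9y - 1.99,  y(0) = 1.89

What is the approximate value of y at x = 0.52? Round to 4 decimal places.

RK4: k1 = f(x_n, y_n); k2 = f(x_n + h/2, y_n + (h/2)·k1); k3 = f(x_n + h/2, y_n + (h/2)·k2); k4 = f(x_n + h, y_n + h·k3); y_{n+1} = y_n + (h/6)·(k1 + 2k2 + 2k3 + k4).
x=0.000000, y=1.890000:
  k1 = f(0.000000, 1.890000) = -5.581000
  k2 = f(0.130000, 1.164470) = -4.271393
  k3 = f(0.130000, 1.334719) = -4.594866
  k4 = f(0.260000, 0.695335) = -3.448936
  y ← 1.890000 + (0.26/6)·(k1 + 2k2 + 2k3 + k4) = 0.730294
x=0.260000, y=0.730294:
  k1 = f(0.260000, 0.730294) = -3.515358
  k2 = f(0.390000, 0.273297) = -2.715965
  k3 = f(0.390000, 0.377218) = -2.913415
  k4 = f(0.520000, -0.027194) = -2.213931
  y ← 0.730294 + (0.26/6)·(k1 + 2k2 + 2k3 + k4) = -0.005855
y(0.52) ≈ -0.0059

-0.0059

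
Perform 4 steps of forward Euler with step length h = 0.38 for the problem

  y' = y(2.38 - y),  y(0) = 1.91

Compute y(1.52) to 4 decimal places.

Euler: y_{n+1} = y_n + h·f(x_n, y_n).
x=0.000000, y=1.910000: f=0.897700 → y ← 1.910000 + 0.38·0.897700 = 2.251126
x=0.380000, y=2.251126: f=0.290112 → y ← 2.251126 + 0.38·0.290112 = 2.361368
x=0.760000, y=2.361368: f=0.043996 → y ← 2.361368 + 0.38·0.043996 = 2.378087
x=1.140000, y=2.378087: f=0.004549 → y ← 2.378087 + 0.38·0.004549 = 2.379816
y(1.52) ≈ 2.3798

2.3798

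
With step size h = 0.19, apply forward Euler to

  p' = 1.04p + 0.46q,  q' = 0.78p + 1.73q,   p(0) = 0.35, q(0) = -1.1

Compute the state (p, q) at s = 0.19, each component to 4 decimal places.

Euler on (p,q): p_{n+1} = p_n + h·p', q_{n+1} = q_n + h·q'.
0.000000: (0.350000, -1.100000); f=(-0.142000, -1.630000) → (0.323020, -1.409700)
(p(0.19), q(0.19)) ≈ (0.3230, -1.4097)

0.3230, -1.4097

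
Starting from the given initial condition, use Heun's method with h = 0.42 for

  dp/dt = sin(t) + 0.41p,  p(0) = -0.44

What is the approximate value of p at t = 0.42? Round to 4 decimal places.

Heun: k1 = f(t_n, p_n); k2 = f(t_n + h, p_n + h·k1); p_{n+1} = p_n + (h/2)·(k1 + k2).
t=0.000000, p=-0.440000:
  k1 = f(0.000000, -0.440000) = -0.180400
  k2 = f(0.420000, -0.515768) = 0.196296
  p ← -0.440000 + (0.42/2)·(-0.180400 + 0.196296) = -0.436662
p(0.42) ≈ -0.4367

-0.4367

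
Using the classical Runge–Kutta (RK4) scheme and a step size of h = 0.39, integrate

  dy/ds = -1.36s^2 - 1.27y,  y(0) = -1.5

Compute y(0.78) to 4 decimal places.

-0.7286

RK4: k1 = f(s_n, y_n); k2 = f(s_n + h/2, y_n + (h/2)·k1); k3 = f(s_n + h/2, y_n + (h/2)·k2); k4 = f(s_n + h, y_n + h·k3); y_{n+1} = y_n + (h/6)·(k1 + 2k2 + 2k3 + k4).
s=0.000000, y=-1.500000:
  k1 = f(0.000000, -1.500000) = 1.905000
  k2 = f(0.195000, -1.128525) = 1.381513
  k3 = f(0.195000, -1.230605) = 1.511154
  k4 = f(0.390000, -0.910650) = 0.949669
  y ← -1.500000 + (0.39/6)·(k1 + 2k2 + 2k3 + k4) = -0.938400
s=0.390000, y=-0.938400:
  k1 = f(0.390000, -0.938400) = 0.984912
  k2 = f(0.585000, -0.746342) = 0.482428
  k3 = f(0.585000, -0.844326) = 0.606868
  k4 = f(0.780000, -0.701721) = 0.063762
  y ← -0.938400 + (0.39/6)·(k1 + 2k2 + 2k3 + k4) = -0.728627
y(0.78) ≈ -0.7286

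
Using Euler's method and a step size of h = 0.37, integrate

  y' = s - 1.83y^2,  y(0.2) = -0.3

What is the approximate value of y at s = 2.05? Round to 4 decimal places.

Euler: y_{n+1} = y_n + h·f(s_n, y_n).
s=0.200000, y=-0.300000: f=0.035300 → y ← -0.300000 + 0.37·0.035300 = -0.286939
s=0.570000, y=-0.286939: f=0.419329 → y ← -0.286939 + 0.37·0.419329 = -0.131787
s=0.940000, y=-0.131787: f=0.908217 → y ← -0.131787 + 0.37·0.908217 = 0.204253
s=1.310000, y=0.204253: f=1.233654 → y ← 0.204253 + 0.37·1.233654 = 0.660705
s=1.680000, y=0.660705: f=0.881149 → y ← 0.660705 + 0.37·0.881149 = 0.986730
y(2.05) ≈ 0.9867

0.9867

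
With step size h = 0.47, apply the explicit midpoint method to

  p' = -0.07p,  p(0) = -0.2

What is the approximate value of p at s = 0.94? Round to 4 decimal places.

Midpoint: k1 = f(s_n, p_n); k2 = f(s_n + h/2, p_n + (h/2)·k1); p_{n+1} = p_n + h·k2.
s=0.000000, p=-0.200000:
  k1 = f(0.000000, -0.200000) = 0.014000
  k2 = f(0.235000, -0.196710) = 0.013770
  p ← -0.200000 + 0.47·0.013770 = -0.193528
s=0.470000, p=-0.193528:
  k1 = f(0.470000, -0.193528) = 0.013547
  k2 = f(0.705000, -0.190345) = 0.013324
  p ← -0.193528 + 0.47·0.013324 = -0.187266
p(0.94) ≈ -0.1873

-0.1873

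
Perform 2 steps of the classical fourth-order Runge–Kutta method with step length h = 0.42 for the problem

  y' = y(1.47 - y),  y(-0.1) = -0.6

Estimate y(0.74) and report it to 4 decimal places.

RK4: k1 = f(s_n, y_n); k2 = f(s_n + h/2, y_n + (h/2)·k1); k3 = f(s_n + h/2, y_n + (h/2)·k2); k4 = f(s_n + h, y_n + h·k3); y_{n+1} = y_n + (h/6)·(k1 + 2k2 + 2k3 + k4).
s=-0.100000, y=-0.600000:
  k1 = f(-0.100000, -0.600000) = -1.242000
  k2 = f(0.110000, -0.860820) = -2.006416
  k3 = f(0.110000, -1.021347) = -2.544531
  k4 = f(0.320000, -1.668703) = -5.237564
  y ← -0.600000 + (0.42/6)·(k1 + 2k2 + 2k3 + k4) = -1.690702
s=0.320000, y=-1.690702:
  k1 = f(0.320000, -1.690702) = -5.343806
  k2 = f(0.530000, -2.812901) = -12.047380
  k3 = f(0.530000, -4.220652) = -24.018261
  k4 = f(0.740000, -11.778372) = -156.044250
  y ← -1.690702 + (0.42/6)·(k1 + 2k2 + 2k3 + k4) = -18.037056
y(0.74) ≈ -18.0371

-18.0371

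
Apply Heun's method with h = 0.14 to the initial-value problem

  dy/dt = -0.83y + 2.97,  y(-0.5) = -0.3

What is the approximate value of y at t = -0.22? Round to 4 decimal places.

Heun: k1 = f(t_n, y_n); k2 = f(t_n + h, y_n + h·k1); y_{n+1} = y_n + (h/2)·(k1 + k2).
t=-0.500000, y=-0.300000:
  k1 = f(-0.500000, -0.300000) = 3.219000
  k2 = f(-0.360000, 0.150660) = 2.844952
  y ← -0.300000 + (0.14/2)·(3.219000 + 2.844952) = 0.124477
t=-0.360000, y=0.124477:
  k1 = f(-0.360000, 0.124477) = 2.866684
  k2 = f(-0.220000, 0.525812) = 2.533576
  y ← 0.124477 + (0.14/2)·(2.866684 + 2.533576) = 0.502495
y(-0.22) ≈ 0.5025

0.5025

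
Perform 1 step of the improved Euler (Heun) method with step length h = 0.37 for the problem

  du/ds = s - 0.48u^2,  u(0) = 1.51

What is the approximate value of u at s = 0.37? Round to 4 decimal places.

1.2675

Heun: k1 = f(s_n, u_n); k2 = f(s_n + h, u_n + h·k1); u_{n+1} = u_n + (h/2)·(k1 + k2).
s=0.000000, u=1.510000:
  k1 = f(0.000000, 1.510000) = -1.094448
  k2 = f(0.370000, 1.105054) = -0.216150
  u ← 1.510000 + (0.37/2)·(-1.094448 + (-0.216150)) = 1.267539
u(0.37) ≈ 1.2675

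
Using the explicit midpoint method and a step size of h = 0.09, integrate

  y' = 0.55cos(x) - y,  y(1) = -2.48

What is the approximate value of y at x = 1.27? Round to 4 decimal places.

-1.8401

Midpoint: k1 = f(x_n, y_n); k2 = f(x_n + h/2, y_n + (h/2)·k1); y_{n+1} = y_n + h·k2.
x=1.000000, y=-2.480000:
  k1 = f(1.000000, -2.480000) = 2.777166
  k2 = f(1.045000, -2.355028) = 2.631074
  y ← -2.480000 + 0.09·2.631074 = -2.243203
x=1.090000, y=-2.243203:
  k1 = f(1.090000, -2.243203) = 2.497570
  k2 = f(1.135000, -2.130813) = 2.362986
  y ← -2.243203 + 0.09·2.362986 = -2.030535
x=1.180000, y=-2.030535:
  k1 = f(1.180000, -2.030535) = 2.240043
  k2 = f(1.225000, -1.929733) = 2.116153
  y ← -2.030535 + 0.09·2.116153 = -1.840081
y(1.27) ≈ -1.8401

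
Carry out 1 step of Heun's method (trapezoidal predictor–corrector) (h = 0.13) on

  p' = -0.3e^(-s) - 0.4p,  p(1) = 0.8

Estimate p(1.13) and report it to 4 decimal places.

0.7464

Heun: k1 = f(s_n, p_n); k2 = f(s_n + h, p_n + h·k1); p_{n+1} = p_n + (h/2)·(k1 + k2).
s=1.000000, p=0.800000:
  k1 = f(1.000000, 0.800000) = -0.430364
  k2 = f(1.130000, 0.744053) = -0.394531
  p ← 0.800000 + (0.13/2)·(-0.430364 + (-0.394531)) = 0.746382
p(1.13) ≈ 0.7464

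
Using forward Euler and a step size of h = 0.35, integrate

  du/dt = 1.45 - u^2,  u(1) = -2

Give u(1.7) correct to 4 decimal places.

-5.3133

Euler: u_{n+1} = u_n + h·f(t_n, u_n).
t=1.000000, u=-2.000000: f=-2.550000 → u ← -2.000000 + 0.35·(-2.550000) = -2.892500
t=1.350000, u=-2.892500: f=-6.916556 → u ← -2.892500 + 0.35·(-6.916556) = -5.313295
u(1.7) ≈ -5.3133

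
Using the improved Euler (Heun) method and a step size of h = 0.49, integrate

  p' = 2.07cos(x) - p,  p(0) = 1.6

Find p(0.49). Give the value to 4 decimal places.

Heun: k1 = f(x_n, p_n); k2 = f(x_n + h, p_n + h·k1); p_{n+1} = p_n + (h/2)·(k1 + k2).
x=0.000000, p=1.600000:
  k1 = f(0.000000, 1.600000) = 0.470000
  k2 = f(0.490000, 1.830300) = -0.003871
  p ← 1.600000 + (0.49/2)·(0.470000 + (-0.003871)) = 1.714202
p(0.49) ≈ 1.7142

1.7142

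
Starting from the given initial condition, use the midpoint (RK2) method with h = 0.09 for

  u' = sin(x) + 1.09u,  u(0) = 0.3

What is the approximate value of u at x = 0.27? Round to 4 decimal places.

0.4421

Midpoint: k1 = f(x_n, u_n); k2 = f(x_n + h/2, u_n + (h/2)·k1); u_{n+1} = u_n + h·k2.
x=0.000000, u=0.300000:
  k1 = f(0.000000, 0.300000) = 0.327000
  k2 = f(0.045000, 0.314715) = 0.388024
  u ← 0.300000 + 0.09·0.388024 = 0.334922
x=0.090000, u=0.334922:
  k1 = f(0.090000, 0.334922) = 0.454944
  k2 = f(0.135000, 0.355395) = 0.521970
  u ← 0.334922 + 0.09·0.521970 = 0.381900
x=0.180000, u=0.381900:
  k1 = f(0.180000, 0.381900) = 0.595300
  k2 = f(0.225000, 0.408688) = 0.668576
  u ← 0.381900 + 0.09·0.668576 = 0.442071
u(0.27) ≈ 0.4421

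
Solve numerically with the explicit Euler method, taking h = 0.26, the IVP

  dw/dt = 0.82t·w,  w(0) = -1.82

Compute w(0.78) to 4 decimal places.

Euler: w_{n+1} = w_n + h·f(t_n, w_n).
t=0.000000, w=-1.820000: f=0.000000 → w ← -1.820000 + 0.26·0.000000 = -1.820000
t=0.260000, w=-1.820000: f=-0.388024 → w ← -1.820000 + 0.26·(-0.388024) = -1.920886
t=0.520000, w=-1.920886: f=-0.819066 → w ← -1.920886 + 0.26·(-0.819066) = -2.133843
w(0.78) ≈ -2.1338

-2.1338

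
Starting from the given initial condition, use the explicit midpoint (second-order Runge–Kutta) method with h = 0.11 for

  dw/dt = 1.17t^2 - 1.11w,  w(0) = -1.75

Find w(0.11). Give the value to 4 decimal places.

-1.5490

Midpoint: k1 = f(t_n, w_n); k2 = f(t_n + h/2, w_n + (h/2)·k1); w_{n+1} = w_n + h·k2.
t=0.000000, w=-1.750000:
  k1 = f(0.000000, -1.750000) = 1.942500
  k2 = f(0.055000, -1.643163) = 1.827450
  w ← -1.750000 + 0.11·1.827450 = -1.548981
w(0.11) ≈ -1.5490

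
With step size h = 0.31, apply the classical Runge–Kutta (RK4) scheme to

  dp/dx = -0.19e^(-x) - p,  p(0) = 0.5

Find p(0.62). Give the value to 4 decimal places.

RK4: k1 = f(x_n, p_n); k2 = f(x_n + h/2, p_n + (h/2)·k1); k3 = f(x_n + h/2, p_n + (h/2)·k2); k4 = f(x_n + h, p_n + h·k3); p_{n+1} = p_n + (h/6)·(k1 + 2k2 + 2k3 + k4).
x=0.000000, p=0.500000:
  k1 = f(0.000000, 0.500000) = -0.690000
  k2 = f(0.155000, 0.393050) = -0.555769
  k3 = f(0.155000, 0.413856) = -0.576575
  k4 = f(0.310000, 0.321262) = -0.460617
  p ← 0.500000 + (0.31/6)·(k1 + 2k2 + 2k3 + k4) = 0.323543
x=0.310000, p=0.323543:
  k1 = f(0.310000, 0.323543) = -0.462898
  k2 = f(0.465000, 0.251794) = -0.371139
  k3 = f(0.465000, 0.266016) = -0.385362
  k4 = f(0.620000, 0.204080) = -0.306290
  p ← 0.323543 + (0.31/6)·(k1 + 2k2 + 2k3 + k4) = 0.205630
p(0.62) ≈ 0.2056

0.2056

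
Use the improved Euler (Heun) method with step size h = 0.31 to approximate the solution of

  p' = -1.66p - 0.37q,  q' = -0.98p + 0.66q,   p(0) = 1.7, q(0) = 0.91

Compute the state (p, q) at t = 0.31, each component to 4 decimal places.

0.9917, 0.6947

Heun on (p,q): k1 = f(t_n, state_n); k2 = f(t_n + h, state_n + h·k1); state_{n+1} = state_n + (h/2)·(k1 + k2).
0.000000: (1.700000, 0.910000)
  k1 = (-3.158700, -1.065400)
  predictor → (0.720803, 0.579726)
  k2 = (-1.411032, -0.323768)
  → (0.991692, 0.694679)
(p(0.31), q(0.31)) ≈ (0.9917, 0.6947)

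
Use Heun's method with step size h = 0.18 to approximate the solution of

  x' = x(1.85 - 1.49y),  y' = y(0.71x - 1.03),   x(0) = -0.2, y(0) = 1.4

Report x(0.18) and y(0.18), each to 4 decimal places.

-0.1993, 1.1364

Heun on (x,y): k1 = f(s_n, state_n); k2 = f(s_n + h, state_n + h·k1); state_{n+1} = state_n + (h/2)·(k1 + k2).
0.000000: (-0.200000, 1.400000)
  k1 = (0.047200, -1.640800)
  predictor → (-0.191504, 1.104656)
  k2 = (-0.039079, -1.287993)
  → (-0.199269, 1.136409)
(x(0.18), y(0.18)) ≈ (-0.1993, 1.1364)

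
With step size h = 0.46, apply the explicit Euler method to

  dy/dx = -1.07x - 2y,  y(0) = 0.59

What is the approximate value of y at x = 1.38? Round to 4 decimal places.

Euler: y_{n+1} = y_n + h·f(x_n, y_n).
x=0.000000, y=0.590000: f=-1.180000 → y ← 0.590000 + 0.46·(-1.180000) = 0.047200
x=0.460000, y=0.047200: f=-0.586600 → y ← 0.047200 + 0.46·(-0.586600) = -0.222636
x=0.920000, y=-0.222636: f=-0.539128 → y ← -0.222636 + 0.46·(-0.539128) = -0.470635
y(1.38) ≈ -0.4706

-0.4706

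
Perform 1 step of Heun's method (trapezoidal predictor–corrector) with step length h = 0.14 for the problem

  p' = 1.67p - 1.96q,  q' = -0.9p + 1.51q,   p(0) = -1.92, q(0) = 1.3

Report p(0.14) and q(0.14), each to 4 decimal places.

Heun on (p,q): k1 = f(s_n, state_n); k2 = f(s_n + h, state_n + h·k1); state_{n+1} = state_n + (h/2)·(k1 + k2).
0.000000: (-1.920000, 1.300000)
  k1 = (-5.754400, 3.691000)
  predictor → (-2.725616, 1.816740)
  k2 = (-8.112589, 5.196332)
  → (-2.890689, 1.922113)
(p(0.14), q(0.14)) ≈ (-2.8907, 1.9221)

-2.8907, 1.9221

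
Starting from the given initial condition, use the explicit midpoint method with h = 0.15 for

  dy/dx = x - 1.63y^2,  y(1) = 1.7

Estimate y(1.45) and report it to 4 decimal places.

1.0889

Midpoint: k1 = f(x_n, y_n); k2 = f(x_n + h/2, y_n + (h/2)·k1); y_{n+1} = y_n + h·k2.
x=1.000000, y=1.700000:
  k1 = f(1.000000, 1.700000) = -3.710700
  k2 = f(1.075000, 1.421698) = -2.219595
  y ← 1.700000 + 0.15·(-2.219595) = 1.367061
x=1.150000, y=1.367061:
  k1 = f(1.150000, 1.367061) = -1.896234
  k2 = f(1.225000, 1.224843) = -1.220393
  y ← 1.367061 + 0.15·(-1.220393) = 1.184002
x=1.300000, y=1.184002:
  k1 = f(1.300000, 1.184002) = -0.985033
  k2 = f(1.375000, 1.110124) = -0.633773
  y ← 1.184002 + 0.15·(-0.633773) = 1.088936
y(1.45) ≈ 1.0889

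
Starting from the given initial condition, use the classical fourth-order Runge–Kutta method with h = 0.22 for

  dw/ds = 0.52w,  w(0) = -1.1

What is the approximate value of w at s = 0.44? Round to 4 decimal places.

-1.3828

RK4: k1 = f(s_n, w_n); k2 = f(s_n + h/2, w_n + (h/2)·k1); k3 = f(s_n + h/2, w_n + (h/2)·k2); k4 = f(s_n + h, w_n + h·k3); w_{n+1} = w_n + (h/6)·(k1 + 2k2 + 2k3 + k4).
s=0.000000, w=-1.100000:
  k1 = f(0.000000, -1.100000) = -0.572000
  k2 = f(0.110000, -1.162920) = -0.604718
  k3 = f(0.110000, -1.166519) = -0.606590
  k4 = f(0.220000, -1.233450) = -0.641394
  w ← -1.100000 + (0.22/6)·(k1 + 2k2 + 2k3 + k4) = -1.233320
s=0.220000, w=-1.233320:
  k1 = f(0.220000, -1.233320) = -0.641327
  k2 = f(0.330000, -1.303866) = -0.678010
  k3 = f(0.330000, -1.307902) = -0.680109
  k4 = f(0.440000, -1.382944) = -0.719131
  w ← -1.233320 + (0.22/6)·(k1 + 2k2 + 2k3 + k4) = -1.382799
w(0.44) ≈ -1.3828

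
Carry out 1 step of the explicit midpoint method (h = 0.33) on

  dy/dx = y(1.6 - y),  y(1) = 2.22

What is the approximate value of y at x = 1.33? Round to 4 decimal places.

1.9616

Midpoint: k1 = f(x_n, y_n); k2 = f(x_n + h/2, y_n + (h/2)·k1); y_{n+1} = y_n + h·k2.
x=1.000000, y=2.220000:
  k1 = f(1.000000, 2.220000) = -1.376400
  k2 = f(1.165000, 1.992894) = -0.782996
  y ← 2.220000 + 0.33·(-0.782996) = 1.961611
y(1.33) ≈ 1.9616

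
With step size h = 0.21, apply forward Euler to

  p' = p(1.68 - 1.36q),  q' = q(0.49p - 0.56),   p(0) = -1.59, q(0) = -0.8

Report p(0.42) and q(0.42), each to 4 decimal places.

Euler on (p,q): p_{n+1} = p_n + h·p', q_{n+1} = q_n + h·q'.
0.000000: (-1.590000, -0.800000); f=(-4.401120, 1.071280) → (-2.514235, -0.575031)
0.210000: (-2.514235, -0.575031); f=(-6.190154, 1.030442) → (-3.814167, -0.358638)
(p(0.42), q(0.42)) ≈ (-3.8142, -0.3586)

-3.8142, -0.3586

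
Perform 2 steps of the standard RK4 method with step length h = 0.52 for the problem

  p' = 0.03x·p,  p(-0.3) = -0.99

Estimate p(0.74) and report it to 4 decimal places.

-0.9968

RK4: k1 = f(x_n, p_n); k2 = f(x_n + h/2, p_n + (h/2)·k1); k3 = f(x_n + h/2, p_n + (h/2)·k2); k4 = f(x_n + h, p_n + h·k3); p_{n+1} = p_n + (h/6)·(k1 + 2k2 + 2k3 + k4).
x=-0.300000, p=-0.990000:
  k1 = f(-0.300000, -0.990000) = 0.008910
  k2 = f(-0.040000, -0.987683) = 0.001185
  k3 = f(-0.040000, -0.989692) = 0.001188
  k4 = f(0.220000, -0.989382) = -0.006530
  p ← -0.990000 + (0.52/6)·(k1 + 2k2 + 2k3 + k4) = -0.989382
x=0.220000, p=-0.989382:
  k1 = f(0.220000, -0.989382) = -0.006530
  k2 = f(0.480000, -0.991080) = -0.014272
  k3 = f(0.480000, -0.993093) = -0.014301
  k4 = f(0.740000, -0.996819) = -0.022129
  p ← -0.989382 + (0.52/6)·(k1 + 2k2 + 2k3 + k4) = -0.996819
p(0.74) ≈ -0.9968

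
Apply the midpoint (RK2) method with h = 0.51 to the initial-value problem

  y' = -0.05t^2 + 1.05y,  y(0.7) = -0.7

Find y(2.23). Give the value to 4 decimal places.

-3.6158

Midpoint: k1 = f(t_n, y_n); k2 = f(t_n + h/2, y_n + (h/2)·k1); y_{n+1} = y_n + h·k2.
t=0.700000, y=-0.700000:
  k1 = f(0.700000, -0.700000) = -0.759500
  k2 = f(0.955000, -0.893672) = -0.983957
  y ← -0.700000 + 0.51·(-0.983957) = -1.201818
t=1.210000, y=-1.201818:
  k1 = f(1.210000, -1.201818) = -1.335114
  k2 = f(1.465000, -1.542272) = -1.726697
  y ← -1.201818 + 0.51·(-1.726697) = -2.082434
t=1.720000, y=-2.082434:
  k1 = f(1.720000, -2.082434) = -2.334476
  k2 = f(1.975000, -2.677725) = -3.006643
  y ← -2.082434 + 0.51·(-3.006643) = -3.615822
y(2.23) ≈ -3.6158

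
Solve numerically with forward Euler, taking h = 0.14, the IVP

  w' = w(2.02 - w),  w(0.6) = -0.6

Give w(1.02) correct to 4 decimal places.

Euler: w_{n+1} = w_n + h·f(s_n, w_n).
s=0.600000, w=-0.600000: f=-1.572000 → w ← -0.600000 + 0.14·(-1.572000) = -0.820080
s=0.740000, w=-0.820080: f=-2.329093 → w ← -0.820080 + 0.14·(-2.329093) = -1.146153
s=0.880000, w=-1.146153: f=-3.628896 → w ← -1.146153 + 0.14·(-3.628896) = -1.654198
w(1.02) ≈ -1.6542

-1.6542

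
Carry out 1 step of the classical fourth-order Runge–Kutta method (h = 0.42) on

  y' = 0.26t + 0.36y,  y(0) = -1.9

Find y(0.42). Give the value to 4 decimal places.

RK4: k1 = f(t_n, y_n); k2 = f(t_n + h/2, y_n + (h/2)·k1); k3 = f(t_n + h/2, y_n + (h/2)·k2); k4 = f(t_n + h, y_n + h·k3); y_{n+1} = y_n + (h/6)·(k1 + 2k2 + 2k3 + k4).
t=0.000000, y=-1.900000:
  k1 = f(0.000000, -1.900000) = -0.684000
  k2 = f(0.210000, -2.043640) = -0.681110
  k3 = f(0.210000, -2.043033) = -0.680892
  k4 = f(0.420000, -2.185975) = -0.677751
  y ← -1.900000 + (0.42/6)·(k1 + 2k2 + 2k3 + k4) = -2.186003
y(0.42) ≈ -2.1860

-2.1860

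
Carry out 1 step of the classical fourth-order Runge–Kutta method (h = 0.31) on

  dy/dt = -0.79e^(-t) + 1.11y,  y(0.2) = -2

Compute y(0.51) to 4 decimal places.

-3.0290

RK4: k1 = f(t_n, y_n); k2 = f(t_n + h/2, y_n + (h/2)·k1); k3 = f(t_n + h/2, y_n + (h/2)·k2); k4 = f(t_n + h, y_n + h·k3); y_{n+1} = y_n + (h/6)·(k1 + 2k2 + 2k3 + k4).
t=0.200000, y=-2.000000:
  k1 = f(0.200000, -2.000000) = -2.866797
  k2 = f(0.355000, -2.444354) = -3.267159
  k3 = f(0.355000, -2.506410) = -3.336042
  k4 = f(0.510000, -3.034173) = -3.842323
  y ← -2.000000 + (0.31/6)·(k1 + 2k2 + 2k3 + k4) = -3.028969
y(0.51) ≈ -3.0290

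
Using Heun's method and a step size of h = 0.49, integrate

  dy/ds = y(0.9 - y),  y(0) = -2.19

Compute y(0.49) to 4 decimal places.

Heun: k1 = f(s_n, y_n); k2 = f(s_n + h, y_n + h·k1); y_{n+1} = y_n + (h/2)·(k1 + k2).
s=0.000000, y=-2.190000:
  k1 = f(0.000000, -2.190000) = -6.767100
  k2 = f(0.490000, -5.505879) = -35.269995
  y ← -2.190000 + (0.49/2)·(-6.767100 + (-35.269995)) = -12.489088
y(0.49) ≈ -12.4891

-12.4891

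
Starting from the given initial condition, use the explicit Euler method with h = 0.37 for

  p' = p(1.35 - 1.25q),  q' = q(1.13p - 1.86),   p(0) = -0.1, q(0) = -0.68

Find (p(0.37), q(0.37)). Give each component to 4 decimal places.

Euler on (p,q): p_{n+1} = p_n + h·p', q_{n+1} = q_n + h·q'.
0.000000: (-0.100000, -0.680000); f=(-0.220000, 1.341640) → (-0.181400, -0.183593)
(p(0.37), q(0.37)) ≈ (-0.1814, -0.1836)

-0.1814, -0.1836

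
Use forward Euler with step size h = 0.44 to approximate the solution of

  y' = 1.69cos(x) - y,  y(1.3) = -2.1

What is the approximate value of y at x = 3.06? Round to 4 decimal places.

Euler: y_{n+1} = y_n + h·f(x_n, y_n).
x=1.300000, y=-2.100000: f=2.552073 → y ← -2.100000 + 0.44·2.552073 = -0.977088
x=1.740000, y=-0.977088: f=0.692496 → y ← -0.977088 + 0.44·0.692496 = -0.672390
x=2.180000, y=-0.672390: f=-0.294653 → y ← -0.672390 + 0.44·(-0.294653) = -0.802037
x=2.620000, y=-0.802037: f=-0.663238 → y ← -0.802037 + 0.44·(-0.663238) = -1.093862
y(3.06) ≈ -1.0939

-1.0939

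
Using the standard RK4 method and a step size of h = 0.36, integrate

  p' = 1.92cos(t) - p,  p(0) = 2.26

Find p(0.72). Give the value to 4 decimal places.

1.9875

RK4: k1 = f(t_n, p_n); k2 = f(t_n + h/2, p_n + (h/2)·k1); k3 = f(t_n + h/2, p_n + (h/2)·k2); k4 = f(t_n + h, p_n + h·k3); p_{n+1} = p_n + (h/6)·(k1 + 2k2 + 2k3 + k4).
t=0.000000, p=2.260000:
  k1 = f(0.000000, 2.260000) = -0.340000
  k2 = f(0.180000, 2.198800) = -0.309820
  k3 = f(0.180000, 2.204232) = -0.315252
  k4 = f(0.360000, 2.146509) = -0.349587
  p ← 2.260000 + (0.36/6)·(k1 + 2k2 + 2k3 + k4) = 2.143616
t=0.360000, p=2.143616:
  k1 = f(0.360000, 2.143616) = -0.346694
  k2 = f(0.540000, 2.081211) = -0.434410
  k3 = f(0.540000, 2.065422) = -0.418622
  k4 = f(0.720000, 1.992912) = -0.549445
  p ← 2.143616 + (0.36/6)·(k1 + 2k2 + 2k3 + k4) = 1.987484
p(0.72) ≈ 1.9875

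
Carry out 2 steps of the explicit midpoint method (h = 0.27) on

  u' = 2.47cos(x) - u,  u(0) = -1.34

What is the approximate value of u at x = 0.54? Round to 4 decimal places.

0.1765

Midpoint: k1 = f(x_n, u_n); k2 = f(x_n + h/2, u_n + (h/2)·k1); u_{n+1} = u_n + h·k2.
x=0.000000, u=-1.340000:
  k1 = f(0.000000, -1.340000) = 3.810000
  k2 = f(0.135000, -0.825650) = 3.273176
  u ← -1.340000 + 0.27·3.273176 = -0.456242
x=0.270000, u=-0.456242:
  k1 = f(0.270000, -0.456242) = 2.836757
  k2 = f(0.405000, -0.073280) = 2.343463
  u ← -0.456242 + 0.27·2.343463 = 0.176493
u(0.54) ≈ 0.1765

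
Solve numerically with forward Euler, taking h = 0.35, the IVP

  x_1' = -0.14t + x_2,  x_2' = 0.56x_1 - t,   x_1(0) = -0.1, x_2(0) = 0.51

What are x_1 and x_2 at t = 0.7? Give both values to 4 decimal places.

0.2330, 0.3833

Euler on (x_1,x_2): x_1_{n+1} = x_1_n + h·x_1', x_2_{n+1} = x_2_n + h·x_2'.
0.000000: (-0.100000, 0.510000); f=(0.510000, -0.056000) → (0.078500, 0.490400)
0.350000: (0.078500, 0.490400); f=(0.441400, -0.306040) → (0.232990, 0.383286)
(x_1(0.7), x_2(0.7)) ≈ (0.2330, 0.3833)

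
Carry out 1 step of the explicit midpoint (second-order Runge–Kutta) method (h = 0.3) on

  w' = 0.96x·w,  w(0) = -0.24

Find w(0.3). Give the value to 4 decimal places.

Midpoint: k1 = f(x_n, w_n); k2 = f(x_n + h/2, w_n + (h/2)·k1); w_{n+1} = w_n + h·k2.
x=0.000000, w=-0.240000:
  k1 = f(0.000000, -0.240000) = 0.000000
  k2 = f(0.150000, -0.240000) = -0.034560
  w ← -0.240000 + 0.3·(-0.034560) = -0.250368
w(0.3) ≈ -0.2504

-0.2504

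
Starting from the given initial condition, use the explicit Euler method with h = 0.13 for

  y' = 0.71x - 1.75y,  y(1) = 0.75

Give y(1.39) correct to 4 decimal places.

Euler: y_{n+1} = y_n + h·f(x_n, y_n).
x=1.000000, y=0.750000: f=-0.602500 → y ← 0.750000 + 0.13·(-0.602500) = 0.671675
x=1.130000, y=0.671675: f=-0.373131 → y ← 0.671675 + 0.13·(-0.373131) = 0.623168
x=1.260000, y=0.623168: f=-0.195944 → y ← 0.623168 + 0.13·(-0.195944) = 0.597695
y(1.39) ≈ 0.5977

0.5977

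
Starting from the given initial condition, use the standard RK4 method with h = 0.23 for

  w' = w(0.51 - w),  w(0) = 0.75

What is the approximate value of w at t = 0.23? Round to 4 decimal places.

RK4: k1 = f(t_n, w_n); k2 = f(t_n + h/2, w_n + (h/2)·k1); k3 = f(t_n + h/2, w_n + (h/2)·k2); k4 = f(t_n + h, w_n + h·k3); w_{n+1} = w_n + (h/6)·(k1 + 2k2 + 2k3 + k4).
t=0.000000, w=0.750000:
  k1 = f(0.000000, 0.750000) = -0.180000
  k2 = f(0.115000, 0.729300) = -0.159935
  k3 = f(0.115000, 0.731607) = -0.162130
  k4 = f(0.230000, 0.712710) = -0.144474
  w ← 0.750000 + (0.23/6)·(k1 + 2k2 + 2k3 + k4) = 0.712870
w(0.23) ≈ 0.7129

0.7129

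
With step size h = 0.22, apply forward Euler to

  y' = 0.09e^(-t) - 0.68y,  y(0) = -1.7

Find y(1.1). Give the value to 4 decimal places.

Euler: y_{n+1} = y_n + h·f(t_n, y_n).
t=0.000000, y=-1.700000: f=1.246000 → y ← -1.700000 + 0.22·1.246000 = -1.425880
t=0.220000, y=-1.425880: f=1.041825 → y ← -1.425880 + 0.22·1.041825 = -1.196678
t=0.440000, y=-1.196678: f=0.871705 → y ← -1.196678 + 0.22·0.871705 = -1.004903
t=0.660000, y=-1.004903: f=0.729851 → y ← -1.004903 + 0.22·0.729851 = -0.844336
t=0.880000, y=-0.844336: f=0.611479 → y ← -0.844336 + 0.22·0.611479 = -0.709811
y(1.1) ≈ -0.7098

-0.7098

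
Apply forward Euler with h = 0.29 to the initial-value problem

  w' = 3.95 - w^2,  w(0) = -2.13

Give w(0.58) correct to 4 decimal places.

-2.6891

Euler: w_{n+1} = w_n + h·f(t_n, w_n).
t=0.000000, w=-2.130000: f=-0.586900 → w ← -2.130000 + 0.29·(-0.586900) = -2.300201
t=0.290000, w=-2.300201: f=-1.340925 → w ← -2.300201 + 0.29·(-1.340925) = -2.689069
w(0.58) ≈ -2.6891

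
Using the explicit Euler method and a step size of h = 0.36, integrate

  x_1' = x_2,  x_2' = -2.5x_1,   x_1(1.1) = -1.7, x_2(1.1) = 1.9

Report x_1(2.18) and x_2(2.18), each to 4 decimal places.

Euler on (x_1,x_2): x_1_{n+1} = x_1_n + h·x_1', x_2_{n+1} = x_2_n + h·x_2'.
1.100000: (-1.700000, 1.900000); f=(1.900000, 4.250000) → (-1.016000, 3.430000)
1.460000: (-1.016000, 3.430000); f=(3.430000, 2.540000) → (0.218800, 4.344400)
1.820000: (0.218800, 4.344400); f=(4.344400, -0.547000) → (1.782784, 4.147480)
(x_1(2.18), x_2(2.18)) ≈ (1.7828, 4.1475)

1.7828, 4.1475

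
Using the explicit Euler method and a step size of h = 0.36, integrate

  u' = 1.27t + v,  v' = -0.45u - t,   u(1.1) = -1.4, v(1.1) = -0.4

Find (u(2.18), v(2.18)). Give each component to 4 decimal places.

Euler on (u,v): u_{n+1} = u_n + h·u', v_{n+1} = v_n + h·v'.
1.100000: (-1.400000, -0.400000); f=(0.997000, -0.470000) → (-1.041080, -0.569200)
1.460000: (-1.041080, -0.569200); f=(1.285000, -0.991514) → (-0.578480, -0.926145)
1.820000: (-0.578480, -0.926145); f=(1.385255, -1.559684) → (-0.079788, -1.487631)
(u(2.18), v(2.18)) ≈ (-0.0798, -1.4876)

-0.0798, -1.4876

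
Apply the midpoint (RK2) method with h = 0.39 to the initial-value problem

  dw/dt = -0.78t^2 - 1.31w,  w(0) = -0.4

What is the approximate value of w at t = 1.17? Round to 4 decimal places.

Midpoint: k1 = f(t_n, w_n); k2 = f(t_n + h/2, w_n + (h/2)·k1); w_{n+1} = w_n + h·k2.
t=0.000000, w=-0.400000:
  k1 = f(0.000000, -0.400000) = 0.524000
  k2 = f(0.195000, -0.297820) = 0.360485
  w ← -0.400000 + 0.39·0.360485 = -0.259411
t=0.390000, w=-0.259411:
  k1 = f(0.390000, -0.259411) = 0.221190
  k2 = f(0.585000, -0.216279) = 0.016390
  w ← -0.259411 + 0.39·0.016390 = -0.253019
t=0.780000, w=-0.253019:
  k1 = f(0.780000, -0.253019) = -0.143097
  k2 = f(0.975000, -0.280923) = -0.373479
  w ← -0.253019 + 0.39·(-0.373479) = -0.398676
w(1.17) ≈ -0.3987

-0.3987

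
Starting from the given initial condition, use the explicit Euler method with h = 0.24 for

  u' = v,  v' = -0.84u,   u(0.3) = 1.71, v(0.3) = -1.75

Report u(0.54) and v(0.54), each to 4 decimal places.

Euler on (u,v): u_{n+1} = u_n + h·u', v_{n+1} = v_n + h·v'.
0.300000: (1.710000, -1.750000); f=(-1.750000, -1.436400) → (1.290000, -2.094736)
(u(0.54), v(0.54)) ≈ (1.2900, -2.0947)

1.2900, -2.0947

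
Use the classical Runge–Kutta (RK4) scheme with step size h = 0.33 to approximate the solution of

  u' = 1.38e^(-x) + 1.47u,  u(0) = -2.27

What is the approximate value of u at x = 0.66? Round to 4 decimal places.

RK4: k1 = f(x_n, u_n); k2 = f(x_n + h/2, u_n + (h/2)·k1); k3 = f(x_n + h/2, u_n + (h/2)·k2); k4 = f(x_n + h, u_n + h·k3); u_{n+1} = u_n + (h/6)·(k1 + 2k2 + 2k3 + k4).
x=0.000000, u=-2.270000:
  k1 = f(0.000000, -2.270000) = -1.956900
  k2 = f(0.165000, -2.592888) = -2.641453
  k3 = f(0.165000, -2.705840) = -2.807491
  k4 = f(0.330000, -3.196472) = -3.706699
  u ← -2.270000 + (0.33/6)·(k1 + 2k2 + 2k3 + k4) = -3.180882
x=0.330000, u=-3.180882:
  k1 = f(0.330000, -3.180882) = -3.683781
  k2 = f(0.495000, -3.788706) = -4.728190
  k3 = f(0.495000, -3.961033) = -4.981511
  k4 = f(0.660000, -4.824780) = -6.379172
  u ← -3.180882 + (0.33/6)·(k1 + 2k2 + 2k3 + k4) = -4.802411
u(0.66) ≈ -4.8024

-4.8024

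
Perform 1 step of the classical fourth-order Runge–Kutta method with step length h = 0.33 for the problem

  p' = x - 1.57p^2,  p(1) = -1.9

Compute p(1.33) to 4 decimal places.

RK4: k1 = f(x_n, p_n); k2 = f(x_n + h/2, p_n + (h/2)·k1); k3 = f(x_n + h/2, p_n + (h/2)·k2); k4 = f(x_n + h, p_n + h·k3); p_{n+1} = p_n + (h/6)·(k1 + 2k2 + 2k3 + k4).
x=1.000000, p=-1.900000:
  k1 = f(1.000000, -1.900000) = -4.667700
  k2 = f(1.165000, -2.670170) = -10.028802
  k3 = f(1.165000, -3.554752) = -18.673936
  k4 = f(1.330000, -8.062399) = -100.723569
  p ← -1.900000 + (0.33/6)·(k1 + 2k2 + 2k3 + k4) = -10.853821
p(1.33) ≈ -10.8538

-10.8538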